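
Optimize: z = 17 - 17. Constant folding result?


17 - 17 = 0 at compile time
Optimized: z = 0


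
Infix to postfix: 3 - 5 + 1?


Left to right (same or higher precedence on left)
Postfix: 3 5 - 1 +


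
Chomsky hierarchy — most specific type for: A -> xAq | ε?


Single nonterminal LHS, but x^n q^n is not regular
Classification: Type 2 (Context-Free)


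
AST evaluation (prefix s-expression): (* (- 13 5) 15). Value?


Evaluate inner: (- 13 5) = 8
Evaluate root: (* 8 15) = 120
Result: 120


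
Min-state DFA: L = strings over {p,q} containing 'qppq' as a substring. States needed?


KMP-style automaton: 4 progress states + 1 absorbing accept = 5
Minimal DFA: 5 states


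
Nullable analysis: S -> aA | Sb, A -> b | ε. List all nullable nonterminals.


A nonterminal is nullable iff some alternative derives ε (directly, or every symbol in it is nullable)
Nullable: {A}


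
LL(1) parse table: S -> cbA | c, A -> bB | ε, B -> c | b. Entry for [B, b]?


For [B, b]: 'b' ∈ FIRST(b)
Entry: B -> b


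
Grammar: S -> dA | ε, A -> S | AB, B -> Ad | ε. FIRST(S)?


Per alternative of S: FIRST(dA) = {d}; FIRST(ε) = {ε}
FIRST(S) = {d, ε}


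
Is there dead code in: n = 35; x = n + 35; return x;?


n is read by x's definition; x is returned
No dead code


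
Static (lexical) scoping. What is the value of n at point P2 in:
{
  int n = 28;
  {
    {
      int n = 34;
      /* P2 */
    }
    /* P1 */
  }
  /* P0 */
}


n declared in the same block as P2
n = 34


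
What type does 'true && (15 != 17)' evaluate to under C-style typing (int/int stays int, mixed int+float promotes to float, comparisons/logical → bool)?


Operand types: bool && bool
Rule: logical operators take bool operands and yield bool
Result type: bool


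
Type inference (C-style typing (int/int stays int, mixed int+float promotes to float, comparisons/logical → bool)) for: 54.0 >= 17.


Operand types: float >= int
Rule: comparison yields bool
Result type: bool


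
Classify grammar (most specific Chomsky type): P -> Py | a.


Left-linear: every RHS is a terminal or one nonterminal followed by a terminal
Classification: Type 3 (Regular)


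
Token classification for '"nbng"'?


Pattern: double-quoted sequence
Type: STRING_LITERAL


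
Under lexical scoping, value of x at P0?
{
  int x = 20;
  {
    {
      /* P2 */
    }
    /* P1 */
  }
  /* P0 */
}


x declared in the same block as P0
x = 20


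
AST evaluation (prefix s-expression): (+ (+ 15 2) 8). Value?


Evaluate inner: (+ 15 2) = 17
Evaluate root: (+ 17 8) = 25
Result: 25


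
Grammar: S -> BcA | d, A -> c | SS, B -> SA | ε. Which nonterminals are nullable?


A nonterminal is nullable iff some alternative derives ε (directly, or every symbol in it is nullable)
Nullable: {B}


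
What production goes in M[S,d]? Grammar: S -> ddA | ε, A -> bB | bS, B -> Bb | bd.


For [S, d]: 'd' ∈ FIRST(ddA)
Entry: S -> ddA


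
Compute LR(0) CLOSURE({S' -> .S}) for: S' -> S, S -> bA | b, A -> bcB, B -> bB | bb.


Start: S' -> .S
For each item with dot before a nonterminal B, add B -> .γ for every B-production
Closure: [S' -> .S, S -> .bA, S -> .b]


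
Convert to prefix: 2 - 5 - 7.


left-to-right (same/higher precedence on left): tree is (- (- 2 5) 7)
Prefix: - - 2 5 7


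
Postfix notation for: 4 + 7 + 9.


Left to right (same or higher precedence on left)
Postfix: 4 7 + 9 +


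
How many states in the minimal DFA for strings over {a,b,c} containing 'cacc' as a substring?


KMP-style automaton: 4 progress states + 1 absorbing accept = 5
Minimal DFA: 5 states


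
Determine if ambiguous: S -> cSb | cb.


balanced c^n…b^n: each string has a unique parse
Unambiguous


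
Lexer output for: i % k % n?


Scan left to right, longest-match per lexeme
Tokens: ID(i), OP(%), ID(k), OP(%), ID(n)


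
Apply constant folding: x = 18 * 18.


18 * 18 = 324 at compile time
Optimized: x = 324


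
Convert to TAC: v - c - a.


Break into single-operator statements:
t1 = v - c
t2 = t1 - a


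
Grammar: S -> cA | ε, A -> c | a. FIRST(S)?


Per alternative of S: FIRST(cA) = {c}; FIRST(ε) = {ε}
FIRST(S) = {c, ε}


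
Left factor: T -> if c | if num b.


Common prefix: 'if'
Factored: T -> if T', T' -> c | num b


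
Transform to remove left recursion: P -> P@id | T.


Left-recursive alternatives: P@id; non-recursive: T
Introduce P': P -> TP', P' -> @idP' | ε


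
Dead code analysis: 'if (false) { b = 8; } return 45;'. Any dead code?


condition is constant false, so the whole block is unreachable
Dead: 'if (false) { b = 8; }'


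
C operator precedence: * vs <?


'*' is multiplicative (level 10); '<' is relational (level 7)
Higher level binds tighter
'*' has higher precedence than '<'


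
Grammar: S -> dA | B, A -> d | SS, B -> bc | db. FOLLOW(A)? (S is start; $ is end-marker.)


$ ∈ FOLLOW(S). For each A -> αBβ: add FIRST(β)\{ε} to FOLLOW(B); if β nullable, add FOLLOW(A).
FOLLOW(A) = {$, b, d}


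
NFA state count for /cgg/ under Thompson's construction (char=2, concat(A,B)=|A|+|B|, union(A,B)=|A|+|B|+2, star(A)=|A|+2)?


Syntax tree has 3 char leaf(s), 0 union(s), 0 star(s)
chars contribute 3×2 = 6; each union adds +2; each star adds +2
Total: 6 + 0 + 0 = 6 states


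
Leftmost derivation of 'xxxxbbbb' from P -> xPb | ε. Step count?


Derivation: P => xPb => xxPbb => xxxPbbb => xxxxPbbbb => xxxxbbbb
Steps: 5


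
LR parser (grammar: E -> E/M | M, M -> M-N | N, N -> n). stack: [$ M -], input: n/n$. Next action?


no handle; shift 'n'
Action: shift


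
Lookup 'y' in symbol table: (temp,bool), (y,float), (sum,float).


Lookup 'y' → type float


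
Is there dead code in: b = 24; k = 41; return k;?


b is assigned but never read
Dead: 'b = 24'


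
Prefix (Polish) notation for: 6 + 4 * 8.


'*' binds tighter: tree is (+ 6 (* 4 8))
Prefix: + 6 * 4 8


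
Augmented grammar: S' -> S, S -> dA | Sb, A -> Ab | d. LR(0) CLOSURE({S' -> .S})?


Start: S' -> .S
For each item with dot before a nonterminal B, add B -> .γ for every B-production
Closure: [S' -> .S, S -> .dA, S -> .Sb]


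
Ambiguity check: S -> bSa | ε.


balanced b^n…a^n: each string has a unique parse
Unambiguous


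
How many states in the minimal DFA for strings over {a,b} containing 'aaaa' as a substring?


KMP-style automaton: 4 progress states + 1 absorbing accept = 5
Minimal DFA: 5 states


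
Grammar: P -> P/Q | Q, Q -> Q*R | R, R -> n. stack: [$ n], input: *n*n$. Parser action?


'n' on top is the handle for R -> n
Action: reduce (R -> n)


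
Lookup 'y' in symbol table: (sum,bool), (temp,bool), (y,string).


Lookup 'y' → type string


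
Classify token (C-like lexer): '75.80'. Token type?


Pattern: digits with a decimal point
Type: FLOAT_LITERAL


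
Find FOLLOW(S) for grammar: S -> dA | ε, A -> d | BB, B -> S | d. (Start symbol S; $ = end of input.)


$ ∈ FOLLOW(S). For each A -> αBβ: add FIRST(β)\{ε} to FOLLOW(B); if β nullable, add FOLLOW(A).
FOLLOW(S) = {$, d}


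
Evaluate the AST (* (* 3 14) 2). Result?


Evaluate inner: (* 3 14) = 42
Evaluate root: (* 42 2) = 84
Result: 84


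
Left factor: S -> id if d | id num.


Common prefix: 'id'
Factored: S -> id S', S' -> if d | num


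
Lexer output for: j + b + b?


Scan left to right, longest-match per lexeme
Tokens: ID(j), OP(+), ID(b), OP(+), ID(b)


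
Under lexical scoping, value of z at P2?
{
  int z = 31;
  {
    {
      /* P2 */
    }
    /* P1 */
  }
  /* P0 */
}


P2's block does not declare z; resolves to the enclosing declaration at depth 0
z = 31


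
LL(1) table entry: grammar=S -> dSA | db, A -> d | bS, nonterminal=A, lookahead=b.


For [A, b]: 'b' ∈ FIRST(bS)
Entry: A -> bS


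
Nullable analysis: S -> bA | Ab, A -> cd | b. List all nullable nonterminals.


A nonterminal is nullable iff some alternative derives ε (directly, or every symbol in it is nullable)
Nullable: {}


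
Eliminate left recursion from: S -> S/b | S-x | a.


Left-recursive alternatives: S/b, S-x; non-recursive: a
Introduce S': S -> aS', S' -> /bS' | -xS' | ε


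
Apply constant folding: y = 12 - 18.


12 - 18 = -6 at compile time
Optimized: y = -6


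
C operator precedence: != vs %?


'%' is multiplicative (level 10); '!=' is equality (level 6)
Higher level binds tighter
'%' has higher precedence than '!='


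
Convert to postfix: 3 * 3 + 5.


Left to right (same or higher precedence on left)
Postfix: 3 3 * 5 +


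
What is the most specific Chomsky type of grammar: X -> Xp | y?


Left-linear: every RHS is a terminal or one nonterminal followed by a terminal
Classification: Type 3 (Regular)


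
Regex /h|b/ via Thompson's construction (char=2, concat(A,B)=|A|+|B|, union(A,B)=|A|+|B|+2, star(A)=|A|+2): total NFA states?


Syntax tree has 2 char leaf(s), 1 union(s), 0 star(s)
chars contribute 2×2 = 4; each union adds +2; each star adds +2
Total: 4 + 2 + 0 = 6 states


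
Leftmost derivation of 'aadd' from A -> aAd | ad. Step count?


Derivation: A => aAd => aadd
Steps: 2


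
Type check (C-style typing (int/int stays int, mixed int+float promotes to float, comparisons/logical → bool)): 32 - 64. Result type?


Operand types: int - int
Rule: mixed int/float promotes to float; int/int stays int
Result type: int


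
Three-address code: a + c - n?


Break into single-operator statements:
t1 = a + c
t2 = t1 - n


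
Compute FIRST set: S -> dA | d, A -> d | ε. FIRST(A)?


Per alternative of A: FIRST(d) = {d}; FIRST(ε) = {ε}
FIRST(A) = {d, ε}


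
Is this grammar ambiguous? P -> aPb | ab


balanced a^n…b^n: each string has a unique parse
Unambiguous


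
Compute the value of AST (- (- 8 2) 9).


Evaluate inner: (- 8 2) = 6
Evaluate root: (- 6 9) = -3
Result: -3


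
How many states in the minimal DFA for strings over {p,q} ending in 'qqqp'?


Track the longest suffix of input matching a prefix of 'qqqp': 5 classes (prefixes of length 0..4)
Minimal DFA: 5 states


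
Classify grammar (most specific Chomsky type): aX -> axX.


LHS has context (more than one symbol) and |LHS| ≤ |RHS|
Classification: Type 1 (Context-Sensitive)


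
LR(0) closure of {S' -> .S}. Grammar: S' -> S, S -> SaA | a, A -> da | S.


Start: S' -> .S
For each item with dot before a nonterminal B, add B -> .γ for every B-production
Closure: [S' -> .S, S -> .SaA, S -> .a]


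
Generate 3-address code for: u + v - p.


Break into single-operator statements:
t1 = u + v
t2 = t1 - p


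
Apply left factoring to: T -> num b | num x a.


Common prefix: 'num'
Factored: T -> num T', T' -> b | x a


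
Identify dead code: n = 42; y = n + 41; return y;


n is read by y's definition; y is returned
No dead code


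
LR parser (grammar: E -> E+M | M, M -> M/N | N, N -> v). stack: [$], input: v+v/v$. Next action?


no handle on stack; shift 'v'
Action: shift


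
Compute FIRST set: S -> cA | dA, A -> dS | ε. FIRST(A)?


Per alternative of A: FIRST(dS) = {d}; FIRST(ε) = {ε}
FIRST(A) = {d, ε}


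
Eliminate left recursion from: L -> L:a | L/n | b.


Left-recursive alternatives: L:a, L/n; non-recursive: b
Introduce L': L -> bL', L' -> :aL' | /nL' | ε


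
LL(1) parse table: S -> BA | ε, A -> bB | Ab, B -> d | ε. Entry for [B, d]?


For [B, d]: 'd' ∈ FIRST(d)
Entry: B -> d


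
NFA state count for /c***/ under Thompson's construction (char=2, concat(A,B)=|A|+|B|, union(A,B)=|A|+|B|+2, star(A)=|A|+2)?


Syntax tree has 1 char leaf(s), 0 union(s), 3 star(s)
chars contribute 1×2 = 2; each union adds +2; each star adds +2
Total: 2 + 0 + 6 = 8 states


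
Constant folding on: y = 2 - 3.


2 - 3 = -1 at compile time
Optimized: y = -1


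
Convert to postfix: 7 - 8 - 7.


Left to right (same or higher precedence on left)
Postfix: 7 8 - 7 -


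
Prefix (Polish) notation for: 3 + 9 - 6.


left-to-right (same/higher precedence on left): tree is (- (+ 3 9) 6)
Prefix: - + 3 9 6


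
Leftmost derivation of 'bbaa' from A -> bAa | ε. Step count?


Derivation: A => bAa => bbAaa => bbaa
Steps: 3


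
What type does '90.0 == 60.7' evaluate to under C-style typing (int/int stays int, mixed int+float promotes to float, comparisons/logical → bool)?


Operand types: float == float
Rule: comparison yields bool
Result type: bool


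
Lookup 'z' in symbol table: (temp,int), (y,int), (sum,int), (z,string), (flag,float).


Lookup 'z' → type string


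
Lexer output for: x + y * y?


Scan left to right, longest-match per lexeme
Tokens: ID(x), OP(+), ID(y), OP(*), ID(y)


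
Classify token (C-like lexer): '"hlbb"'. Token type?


Pattern: double-quoted sequence
Type: STRING_LITERAL


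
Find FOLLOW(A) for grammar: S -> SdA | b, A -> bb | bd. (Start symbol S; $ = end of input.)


$ ∈ FOLLOW(S). For each A -> αBβ: add FIRST(β)\{ε} to FOLLOW(B); if β nullable, add FOLLOW(A).
FOLLOW(A) = {$, d}


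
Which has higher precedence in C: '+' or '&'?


'+' is additive (level 9); '&' is bitwise AND (level 5)
Higher level binds tighter
'+' has higher precedence than '&'


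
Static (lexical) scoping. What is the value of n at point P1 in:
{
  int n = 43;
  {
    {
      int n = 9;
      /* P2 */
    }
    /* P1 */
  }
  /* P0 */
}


P1's block does not declare n; resolves to the enclosing declaration at depth 0
n = 43


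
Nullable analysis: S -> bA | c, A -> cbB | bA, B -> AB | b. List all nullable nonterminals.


A nonterminal is nullable iff some alternative derives ε (directly, or every symbol in it is nullable)
Nullable: {}


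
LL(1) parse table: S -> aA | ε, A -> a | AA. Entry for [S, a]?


For [S, a]: 'a' ∈ FIRST(aA)
Entry: S -> aA


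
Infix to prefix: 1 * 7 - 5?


left-to-right (same/higher precedence on left): tree is (- (* 1 7) 5)
Prefix: - * 1 7 5


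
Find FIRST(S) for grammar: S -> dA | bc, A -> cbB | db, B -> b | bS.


Per alternative of S: FIRST(dA) = {d}; FIRST(bc) = {b}
FIRST(S) = {b, d}


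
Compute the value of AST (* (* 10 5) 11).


Evaluate inner: (* 10 5) = 50
Evaluate root: (* 50 11) = 550
Result: 550


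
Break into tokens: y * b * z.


Scan left to right, longest-match per lexeme
Tokens: ID(y), OP(*), ID(b), OP(*), ID(z)


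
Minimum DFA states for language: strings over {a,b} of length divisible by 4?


Track length mod 4: states 0..3, accept at 0
Minimal DFA: 4 states


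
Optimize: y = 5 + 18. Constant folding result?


5 + 18 = 23 at compile time
Optimized: y = 23


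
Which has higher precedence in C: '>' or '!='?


'>' is relational (level 7); '!=' is equality (level 6)
Higher level binds tighter
'>' has higher precedence than '!='


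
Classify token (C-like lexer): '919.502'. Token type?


Pattern: digits with a decimal point
Type: FLOAT_LITERAL


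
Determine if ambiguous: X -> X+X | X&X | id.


'id+id&id' has two parse trees (no precedence encoded between + and &)
Ambiguous


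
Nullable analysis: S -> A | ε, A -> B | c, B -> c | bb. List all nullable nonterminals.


A nonterminal is nullable iff some alternative derives ε (directly, or every symbol in it is nullable)
Nullable: {S}


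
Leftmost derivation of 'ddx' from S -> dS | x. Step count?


Derivation: S => dS => ddS => ddx
Steps: 3


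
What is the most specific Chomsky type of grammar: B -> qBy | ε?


Single nonterminal LHS, but q^n y^n is not regular
Classification: Type 2 (Context-Free)


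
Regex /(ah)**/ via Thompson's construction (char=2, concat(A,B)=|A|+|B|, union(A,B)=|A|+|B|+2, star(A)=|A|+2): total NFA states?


Syntax tree has 2 char leaf(s), 0 union(s), 2 star(s)
chars contribute 2×2 = 4; each union adds +2; each star adds +2
Total: 4 + 0 + 4 = 8 states


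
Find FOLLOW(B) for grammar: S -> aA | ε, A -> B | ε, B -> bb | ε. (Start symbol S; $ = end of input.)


$ ∈ FOLLOW(S). For each A -> αBβ: add FIRST(β)\{ε} to FOLLOW(B); if β nullable, add FOLLOW(A).
FOLLOW(B) = {$}


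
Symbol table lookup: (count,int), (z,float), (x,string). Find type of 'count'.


Lookup 'count' → type int


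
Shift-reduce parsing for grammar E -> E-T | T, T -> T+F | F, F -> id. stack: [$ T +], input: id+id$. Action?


no handle; shift 'id'
Action: shift


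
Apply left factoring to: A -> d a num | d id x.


Common prefix: 'd'
Factored: A -> d A', A' -> a num | id x


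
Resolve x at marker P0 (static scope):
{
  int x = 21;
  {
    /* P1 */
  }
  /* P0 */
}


x declared in the same block as P0
x = 21


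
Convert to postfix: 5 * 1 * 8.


Left to right (same or higher precedence on left)
Postfix: 5 1 * 8 *


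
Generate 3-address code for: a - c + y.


Break into single-operator statements:
t1 = a - c
t2 = t1 + y


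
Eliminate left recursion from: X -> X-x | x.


Left-recursive alternatives: X-x; non-recursive: x
Introduce X': X -> xX', X' -> -xX' | ε


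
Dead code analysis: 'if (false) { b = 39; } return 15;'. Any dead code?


condition is constant false, so the whole block is unreachable
Dead: 'if (false) { b = 39; }'


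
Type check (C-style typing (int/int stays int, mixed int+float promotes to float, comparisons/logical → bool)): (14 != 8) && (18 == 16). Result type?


Operand types: bool && bool
Rule: logical operators take bool operands and yield bool
Result type: bool


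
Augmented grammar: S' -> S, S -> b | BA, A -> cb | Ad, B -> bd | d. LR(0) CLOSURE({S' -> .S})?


Start: S' -> .S
For each item with dot before a nonterminal B, add B -> .γ for every B-production
Closure: [S' -> .S, S -> .b, S -> .BA, B -> .bd, B -> .d]


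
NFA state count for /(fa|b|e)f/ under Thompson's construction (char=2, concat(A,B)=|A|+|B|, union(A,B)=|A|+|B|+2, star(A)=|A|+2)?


Syntax tree has 5 char leaf(s), 2 union(s), 0 star(s)
chars contribute 5×2 = 10; each union adds +2; each star adds +2
Total: 10 + 4 + 0 = 14 states


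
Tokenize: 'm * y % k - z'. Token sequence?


Scan left to right, longest-match per lexeme
Tokens: ID(m), OP(*), ID(y), OP(%), ID(k), OP(-), ID(z)


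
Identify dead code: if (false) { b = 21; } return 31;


condition is constant false, so the whole block is unreachable
Dead: 'if (false) { b = 21; }'


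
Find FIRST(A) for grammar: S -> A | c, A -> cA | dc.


Per alternative of A: FIRST(cA) = {c}; FIRST(dc) = {d}
FIRST(A) = {c, d}


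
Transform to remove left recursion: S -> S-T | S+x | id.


Left-recursive alternatives: S-T, S+x; non-recursive: id
Introduce S': S -> idS', S' -> -TS' | +xS' | ε


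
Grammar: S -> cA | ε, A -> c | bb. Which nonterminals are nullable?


A nonterminal is nullable iff some alternative derives ε (directly, or every symbol in it is nullable)
Nullable: {S}


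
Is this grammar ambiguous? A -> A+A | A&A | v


'v+v&v' has two parse trees (no precedence encoded between + and &)
Ambiguous


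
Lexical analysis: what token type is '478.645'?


Pattern: digits with a decimal point
Type: FLOAT_LITERAL


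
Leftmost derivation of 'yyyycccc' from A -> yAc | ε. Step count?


Derivation: A => yAc => yyAcc => yyyAccc => yyyyAcccc => yyyycccc
Steps: 5


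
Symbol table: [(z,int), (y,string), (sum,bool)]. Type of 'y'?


Lookup 'y' → type string


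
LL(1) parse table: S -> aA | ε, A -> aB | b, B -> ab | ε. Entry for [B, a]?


For [B, a]: 'a' ∈ FIRST(ab)
Entry: B -> ab


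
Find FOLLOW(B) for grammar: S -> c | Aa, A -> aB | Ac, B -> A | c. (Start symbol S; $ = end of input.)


$ ∈ FOLLOW(S). For each A -> αBβ: add FIRST(β)\{ε} to FOLLOW(B); if β nullable, add FOLLOW(A).
FOLLOW(B) = {a, c}


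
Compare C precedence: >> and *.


'*' is multiplicative (level 10); '>>' is shift (level 8)
Higher level binds tighter
'*' has higher precedence than '>>'


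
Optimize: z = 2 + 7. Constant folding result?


2 + 7 = 9 at compile time
Optimized: z = 9


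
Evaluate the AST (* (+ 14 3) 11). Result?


Evaluate inner: (+ 14 3) = 17
Evaluate root: (* 17 11) = 187
Result: 187


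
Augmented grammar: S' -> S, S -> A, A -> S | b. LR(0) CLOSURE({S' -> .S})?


Start: S' -> .S
For each item with dot before a nonterminal B, add B -> .γ for every B-production
Closure: [S' -> .S, S -> .A, A -> .S, A -> .b]


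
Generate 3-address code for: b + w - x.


Break into single-operator statements:
t1 = b + w
t2 = t1 - x


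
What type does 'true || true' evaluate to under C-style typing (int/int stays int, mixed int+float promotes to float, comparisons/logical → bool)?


Operand types: bool || bool
Rule: logical operators take bool operands and yield bool
Result type: bool


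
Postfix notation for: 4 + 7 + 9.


Left to right (same or higher precedence on left)
Postfix: 4 7 + 9 +


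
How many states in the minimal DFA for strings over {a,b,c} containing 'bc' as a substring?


KMP-style automaton: 2 progress states + 1 absorbing accept = 3
Minimal DFA: 3 states


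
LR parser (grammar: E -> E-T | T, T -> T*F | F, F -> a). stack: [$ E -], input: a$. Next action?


no handle ('E-' is not any RHS); shift 'a'
Action: shift


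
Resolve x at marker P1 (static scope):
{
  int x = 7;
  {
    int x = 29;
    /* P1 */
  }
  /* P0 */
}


x declared in the same block as P1
x = 29


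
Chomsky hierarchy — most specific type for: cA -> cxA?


LHS has context (more than one symbol) and |LHS| ≤ |RHS|
Classification: Type 1 (Context-Sensitive)


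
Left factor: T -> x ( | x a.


Common prefix: 'x'
Factored: T -> x T', T' -> ( | a


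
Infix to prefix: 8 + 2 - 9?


left-to-right (same/higher precedence on left): tree is (- (+ 8 2) 9)
Prefix: - + 8 2 9


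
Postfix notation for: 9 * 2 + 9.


Left to right (same or higher precedence on left)
Postfix: 9 2 * 9 +


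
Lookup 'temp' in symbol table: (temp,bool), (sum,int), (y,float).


Lookup 'temp' → type bool


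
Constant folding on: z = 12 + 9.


12 + 9 = 21 at compile time
Optimized: z = 21


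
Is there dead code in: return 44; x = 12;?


statement follows a return and is unreachable
Dead: 'x = 12'


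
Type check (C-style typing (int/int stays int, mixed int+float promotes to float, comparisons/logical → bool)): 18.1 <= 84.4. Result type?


Operand types: float <= float
Rule: comparison yields bool
Result type: bool


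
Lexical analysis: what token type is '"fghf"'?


Pattern: double-quoted sequence
Type: STRING_LITERAL


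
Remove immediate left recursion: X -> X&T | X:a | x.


Left-recursive alternatives: X&T, X:a; non-recursive: x
Introduce X': X -> xX', X' -> &TX' | :aX' | ε


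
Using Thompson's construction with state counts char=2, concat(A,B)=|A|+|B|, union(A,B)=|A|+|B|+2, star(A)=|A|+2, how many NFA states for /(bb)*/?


Syntax tree has 2 char leaf(s), 0 union(s), 1 star(s)
chars contribute 2×2 = 4; each union adds +2; each star adds +2
Total: 4 + 0 + 2 = 6 states


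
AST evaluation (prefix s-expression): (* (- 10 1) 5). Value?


Evaluate inner: (- 10 1) = 9
Evaluate root: (* 9 5) = 45
Result: 45


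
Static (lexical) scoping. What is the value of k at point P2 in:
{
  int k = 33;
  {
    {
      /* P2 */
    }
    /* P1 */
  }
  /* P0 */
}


P2's block does not declare k; resolves to the enclosing declaration at depth 0
k = 33


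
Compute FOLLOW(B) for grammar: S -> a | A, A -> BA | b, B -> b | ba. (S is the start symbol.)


$ ∈ FOLLOW(S). For each A -> αBβ: add FIRST(β)\{ε} to FOLLOW(B); if β nullable, add FOLLOW(A).
FOLLOW(B) = {b}


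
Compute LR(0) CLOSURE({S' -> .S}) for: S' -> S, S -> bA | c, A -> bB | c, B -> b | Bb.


Start: S' -> .S
For each item with dot before a nonterminal B, add B -> .γ for every B-production
Closure: [S' -> .S, S -> .bA, S -> .c]


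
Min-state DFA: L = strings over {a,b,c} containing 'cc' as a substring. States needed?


KMP-style automaton: 2 progress states + 1 absorbing accept = 3
Minimal DFA: 3 states


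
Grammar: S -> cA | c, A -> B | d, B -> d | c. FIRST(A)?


Per alternative of A: FIRST(B) = {c, d}; FIRST(d) = {d}
FIRST(A) = {c, d}


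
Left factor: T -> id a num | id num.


Common prefix: 'id'
Factored: T -> id T', T' -> a num | num


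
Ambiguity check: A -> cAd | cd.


balanced c^n…d^n: each string has a unique parse
Unambiguous


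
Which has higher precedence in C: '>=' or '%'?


'%' is multiplicative (level 10); '>=' is relational (level 7)
Higher level binds tighter
'%' has higher precedence than '>='


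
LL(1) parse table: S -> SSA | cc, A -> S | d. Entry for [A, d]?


For [A, d]: 'd' ∈ FIRST(d)
Entry: A -> d


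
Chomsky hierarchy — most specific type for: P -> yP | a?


Right-linear: every RHS is a terminal or a terminal followed by one nonterminal
Classification: Type 3 (Regular)


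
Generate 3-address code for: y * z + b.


Break into single-operator statements:
t1 = y * z
t2 = t1 + b


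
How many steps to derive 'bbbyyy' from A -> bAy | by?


Derivation: A => bAy => bbAyy => bbbyyy
Steps: 3


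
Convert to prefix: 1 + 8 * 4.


'*' binds tighter: tree is (+ 1 (* 8 4))
Prefix: + 1 * 8 4


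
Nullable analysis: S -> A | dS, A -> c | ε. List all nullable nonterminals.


A nonterminal is nullable iff some alternative derives ε (directly, or every symbol in it is nullable)
Nullable: {A, S}


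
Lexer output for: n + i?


Scan left to right, longest-match per lexeme
Tokens: ID(n), OP(+), ID(i)


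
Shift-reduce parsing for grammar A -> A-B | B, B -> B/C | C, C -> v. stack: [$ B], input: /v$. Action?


shift '/' to continue B -> B/C
Action: shift


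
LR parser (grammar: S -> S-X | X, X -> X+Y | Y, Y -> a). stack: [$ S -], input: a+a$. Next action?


no handle ('S-' is not any RHS); shift 'a'
Action: shift


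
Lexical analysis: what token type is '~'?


Pattern: operator symbol
Type: OPERATOR


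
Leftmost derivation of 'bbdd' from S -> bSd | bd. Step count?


Derivation: S => bSd => bbdd
Steps: 2


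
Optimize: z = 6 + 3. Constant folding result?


6 + 3 = 9 at compile time
Optimized: z = 9


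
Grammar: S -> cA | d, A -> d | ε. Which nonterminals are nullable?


A nonterminal is nullable iff some alternative derives ε (directly, or every symbol in it is nullable)
Nullable: {A}


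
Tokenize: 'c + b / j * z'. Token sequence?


Scan left to right, longest-match per lexeme
Tokens: ID(c), OP(+), ID(b), OP(/), ID(j), OP(*), ID(z)


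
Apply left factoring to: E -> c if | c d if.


Common prefix: 'c'
Factored: E -> c E', E' -> if | d if


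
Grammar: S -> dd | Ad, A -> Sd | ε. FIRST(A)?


Per alternative of A: FIRST(Sd) = {d}; FIRST(ε) = {ε}
FIRST(A) = {d, ε}


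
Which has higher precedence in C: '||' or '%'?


'%' is multiplicative (level 10); '||' is logical OR (level 1)
Higher level binds tighter
'%' has higher precedence than '||'


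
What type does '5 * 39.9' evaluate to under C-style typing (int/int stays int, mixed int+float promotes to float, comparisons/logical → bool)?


Operand types: int * float
Rule: mixed int/float promotes to float; int/int stays int
Result type: float


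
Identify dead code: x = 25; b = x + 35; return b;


x is read by b's definition; b is returned
No dead code


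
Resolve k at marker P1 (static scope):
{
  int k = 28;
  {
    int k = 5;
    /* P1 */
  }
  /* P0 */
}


k declared in the same block as P1
k = 5


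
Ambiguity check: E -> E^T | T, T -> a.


precedence layered via separate nonterminal T: deterministic
Unambiguous


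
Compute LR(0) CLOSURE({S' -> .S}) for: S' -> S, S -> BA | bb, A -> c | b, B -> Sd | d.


Start: S' -> .S
For each item with dot before a nonterminal B, add B -> .γ for every B-production
Closure: [S' -> .S, S -> .BA, S -> .bb, B -> .Sd, B -> .d]


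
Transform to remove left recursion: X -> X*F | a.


Left-recursive alternatives: X*F; non-recursive: a
Introduce X': X -> aX', X' -> *FX' | ε


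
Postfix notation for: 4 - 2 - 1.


Left to right (same or higher precedence on left)
Postfix: 4 2 - 1 -


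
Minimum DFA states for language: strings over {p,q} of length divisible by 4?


Track length mod 4: states 0..3, accept at 0
Minimal DFA: 4 states


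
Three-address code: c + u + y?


Break into single-operator statements:
t1 = c + u
t2 = t1 + y


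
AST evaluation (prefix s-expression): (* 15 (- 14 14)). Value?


Evaluate inner: (- 14 14) = 0
Evaluate root: (* 15 0) = 0
Result: 0


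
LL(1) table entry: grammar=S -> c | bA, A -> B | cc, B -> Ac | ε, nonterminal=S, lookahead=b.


For [S, b]: 'b' ∈ FIRST(bA)
Entry: S -> bA


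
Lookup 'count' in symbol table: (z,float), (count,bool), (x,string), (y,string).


Lookup 'count' → type bool


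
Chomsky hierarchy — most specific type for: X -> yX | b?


Right-linear: every RHS is a terminal or a terminal followed by one nonterminal
Classification: Type 3 (Regular)


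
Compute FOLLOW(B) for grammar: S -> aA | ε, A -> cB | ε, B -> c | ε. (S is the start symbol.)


$ ∈ FOLLOW(S). For each A -> αBβ: add FIRST(β)\{ε} to FOLLOW(B); if β nullable, add FOLLOW(A).
FOLLOW(B) = {$}


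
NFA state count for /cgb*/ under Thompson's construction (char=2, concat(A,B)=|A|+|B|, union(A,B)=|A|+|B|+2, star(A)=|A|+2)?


Syntax tree has 3 char leaf(s), 0 union(s), 1 star(s)
chars contribute 3×2 = 6; each union adds +2; each star adds +2
Total: 6 + 0 + 2 = 8 states


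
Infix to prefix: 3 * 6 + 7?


left-to-right (same/higher precedence on left): tree is (+ (* 3 6) 7)
Prefix: + * 3 6 7


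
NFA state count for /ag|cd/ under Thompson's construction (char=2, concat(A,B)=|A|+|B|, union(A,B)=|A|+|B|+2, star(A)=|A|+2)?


Syntax tree has 4 char leaf(s), 1 union(s), 0 star(s)
chars contribute 4×2 = 8; each union adds +2; each star adds +2
Total: 8 + 2 + 0 = 10 states


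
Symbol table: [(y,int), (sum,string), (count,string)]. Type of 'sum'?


Lookup 'sum' → type string


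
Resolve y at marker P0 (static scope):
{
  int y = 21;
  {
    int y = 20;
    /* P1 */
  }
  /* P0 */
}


y declared in the same block as P0
y = 21


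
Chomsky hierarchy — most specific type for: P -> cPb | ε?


Single nonterminal LHS, but c^n b^n is not regular
Classification: Type 2 (Context-Free)


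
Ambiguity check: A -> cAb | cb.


balanced c^n…b^n: each string has a unique parse
Unambiguous


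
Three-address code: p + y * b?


Break into single-operator statements:
t1 = y * b
t2 = p + t1


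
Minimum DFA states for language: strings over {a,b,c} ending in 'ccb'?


Track the longest suffix of input matching a prefix of 'ccb': 4 classes (prefixes of length 0..3)
Minimal DFA: 4 states


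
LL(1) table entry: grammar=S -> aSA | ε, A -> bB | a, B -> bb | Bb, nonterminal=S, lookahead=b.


For [S, b]: ε is nullable and 'b' ∈ FOLLOW(S)
Entry: S -> ε


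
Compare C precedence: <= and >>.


'>>' is shift (level 8); '<=' is relational (level 7)
Higher level binds tighter
'>>' has higher precedence than '<='


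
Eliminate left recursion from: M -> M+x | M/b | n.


Left-recursive alternatives: M+x, M/b; non-recursive: n
Introduce M': M -> nM', M' -> +xM' | /bM' | ε


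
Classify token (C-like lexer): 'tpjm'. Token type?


Pattern: letter/underscore followed by alphanumerics, not a keyword
Type: IDENTIFIER


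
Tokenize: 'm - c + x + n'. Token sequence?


Scan left to right, longest-match per lexeme
Tokens: ID(m), OP(-), ID(c), OP(+), ID(x), OP(+), ID(n)


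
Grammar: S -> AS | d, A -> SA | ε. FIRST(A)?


Per alternative of A: FIRST(SA) = {d}; FIRST(ε) = {ε}
FIRST(A) = {d, ε}


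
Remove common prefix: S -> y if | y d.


Common prefix: 'y'
Factored: S -> y S', S' -> if | d


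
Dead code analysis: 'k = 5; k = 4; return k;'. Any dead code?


first assignment to k is overwritten before any read
Dead: 'k = 5'


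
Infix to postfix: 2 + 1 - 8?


Left to right (same or higher precedence on left)
Postfix: 2 1 + 8 -


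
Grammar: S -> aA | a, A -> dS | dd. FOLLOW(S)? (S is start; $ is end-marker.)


$ ∈ FOLLOW(S). For each A -> αBβ: add FIRST(β)\{ε} to FOLLOW(B); if β nullable, add FOLLOW(A).
FOLLOW(S) = {$}


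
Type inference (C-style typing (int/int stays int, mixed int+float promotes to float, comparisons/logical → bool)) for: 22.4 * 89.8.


Operand types: float * float
Rule: mixed int/float promotes to float; int/int stays int
Result type: float


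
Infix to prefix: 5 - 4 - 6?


left-to-right (same/higher precedence on left): tree is (- (- 5 4) 6)
Prefix: - - 5 4 6


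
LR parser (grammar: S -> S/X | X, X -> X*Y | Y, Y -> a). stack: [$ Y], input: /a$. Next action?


'Y' (not preceded by X*) is the handle for X -> Y
Action: reduce (X -> Y)


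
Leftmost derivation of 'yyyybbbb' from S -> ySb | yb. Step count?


Derivation: S => ySb => yySbb => yyySbbb => yyyybbbb
Steps: 4


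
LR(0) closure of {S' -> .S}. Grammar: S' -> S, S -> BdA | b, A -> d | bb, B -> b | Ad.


Start: S' -> .S
For each item with dot before a nonterminal B, add B -> .γ for every B-production
Closure: [S' -> .S, S -> .BdA, S -> .b, B -> .b, B -> .Ad, A -> .d, A -> .bb]


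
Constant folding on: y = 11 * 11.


11 * 11 = 121 at compile time
Optimized: y = 121


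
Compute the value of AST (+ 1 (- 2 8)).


Evaluate inner: (- 2 8) = -6
Evaluate root: (+ 1 -6) = -5
Result: -5


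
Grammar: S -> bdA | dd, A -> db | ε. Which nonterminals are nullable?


A nonterminal is nullable iff some alternative derives ε (directly, or every symbol in it is nullable)
Nullable: {A}


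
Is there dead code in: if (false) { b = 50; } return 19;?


condition is constant false, so the whole block is unreachable
Dead: 'if (false) { b = 50; }'


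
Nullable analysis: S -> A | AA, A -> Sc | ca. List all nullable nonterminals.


A nonterminal is nullable iff some alternative derives ε (directly, or every symbol in it is nullable)
Nullable: {}


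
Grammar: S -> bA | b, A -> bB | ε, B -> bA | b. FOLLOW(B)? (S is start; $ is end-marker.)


$ ∈ FOLLOW(S). For each A -> αBβ: add FIRST(β)\{ε} to FOLLOW(B); if β nullable, add FOLLOW(A).
FOLLOW(B) = {$}


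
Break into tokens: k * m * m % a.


Scan left to right, longest-match per lexeme
Tokens: ID(k), OP(*), ID(m), OP(*), ID(m), OP(%), ID(a)


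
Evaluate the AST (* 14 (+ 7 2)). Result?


Evaluate inner: (+ 7 2) = 9
Evaluate root: (* 14 9) = 126
Result: 126


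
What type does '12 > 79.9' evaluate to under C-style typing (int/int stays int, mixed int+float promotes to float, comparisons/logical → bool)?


Operand types: int > float
Rule: comparison yields bool
Result type: bool


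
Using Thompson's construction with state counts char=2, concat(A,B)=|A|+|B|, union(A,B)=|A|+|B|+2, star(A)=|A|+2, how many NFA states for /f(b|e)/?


Syntax tree has 3 char leaf(s), 1 union(s), 0 star(s)
chars contribute 3×2 = 6; each union adds +2; each star adds +2
Total: 6 + 2 + 0 = 8 states


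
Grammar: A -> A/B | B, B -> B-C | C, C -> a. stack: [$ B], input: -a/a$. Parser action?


shift '-' to continue B -> B-C
Action: shift


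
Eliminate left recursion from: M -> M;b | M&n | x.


Left-recursive alternatives: M;b, M&n; non-recursive: x
Introduce M': M -> xM', M' -> ;bM' | &nM' | ε


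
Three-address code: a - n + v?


Break into single-operator statements:
t1 = a - n
t2 = t1 + v


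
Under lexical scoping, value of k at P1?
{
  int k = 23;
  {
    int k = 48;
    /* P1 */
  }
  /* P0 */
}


k declared in the same block as P1
k = 48


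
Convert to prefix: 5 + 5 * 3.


'*' binds tighter: tree is (+ 5 (* 5 3))
Prefix: + 5 * 5 3


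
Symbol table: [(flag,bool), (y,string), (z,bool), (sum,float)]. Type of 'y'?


Lookup 'y' → type string


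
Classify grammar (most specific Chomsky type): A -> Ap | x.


Left-linear: every RHS is a terminal or one nonterminal followed by a terminal
Classification: Type 3 (Regular)


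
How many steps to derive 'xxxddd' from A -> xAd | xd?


Derivation: A => xAd => xxAdd => xxxddd
Steps: 3


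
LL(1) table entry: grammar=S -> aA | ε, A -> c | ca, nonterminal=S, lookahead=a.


For [S, a]: 'a' ∈ FIRST(aA)
Entry: S -> aA


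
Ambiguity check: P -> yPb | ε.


balanced y^n…b^n: each string has a unique parse
Unambiguous


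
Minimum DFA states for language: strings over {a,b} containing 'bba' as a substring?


KMP-style automaton: 3 progress states + 1 absorbing accept = 4
Minimal DFA: 4 states


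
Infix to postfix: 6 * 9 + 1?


Left to right (same or higher precedence on left)
Postfix: 6 9 * 1 +


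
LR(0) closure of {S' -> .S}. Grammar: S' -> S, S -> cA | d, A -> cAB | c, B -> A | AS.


Start: S' -> .S
For each item with dot before a nonterminal B, add B -> .γ for every B-production
Closure: [S' -> .S, S -> .cA, S -> .d]


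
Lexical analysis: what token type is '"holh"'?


Pattern: double-quoted sequence
Type: STRING_LITERAL


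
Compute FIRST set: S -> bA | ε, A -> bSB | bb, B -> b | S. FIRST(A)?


Per alternative of A: FIRST(bSB) = {b}; FIRST(bb) = {b}
FIRST(A) = {b}


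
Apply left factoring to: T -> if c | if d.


Common prefix: 'if'
Factored: T -> if T', T' -> c | d


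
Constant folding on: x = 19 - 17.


19 - 17 = 2 at compile time
Optimized: x = 2


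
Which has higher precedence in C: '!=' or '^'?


'!=' is equality (level 6); '^' is bitwise XOR (level 4)
Higher level binds tighter
'!=' has higher precedence than '^'


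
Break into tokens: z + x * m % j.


Scan left to right, longest-match per lexeme
Tokens: ID(z), OP(+), ID(x), OP(*), ID(m), OP(%), ID(j)


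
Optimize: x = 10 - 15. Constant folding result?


10 - 15 = -5 at compile time
Optimized: x = -5


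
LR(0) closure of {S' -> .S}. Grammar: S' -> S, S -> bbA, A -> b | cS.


Start: S' -> .S
For each item with dot before a nonterminal B, add B -> .γ for every B-production
Closure: [S' -> .S, S -> .bbA]


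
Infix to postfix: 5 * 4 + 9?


Left to right (same or higher precedence on left)
Postfix: 5 4 * 9 +


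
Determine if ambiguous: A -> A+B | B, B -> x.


precedence layered via separate nonterminal B: deterministic
Unambiguous


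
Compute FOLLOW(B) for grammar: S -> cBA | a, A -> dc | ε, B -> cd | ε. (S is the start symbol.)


$ ∈ FOLLOW(S). For each A -> αBβ: add FIRST(β)\{ε} to FOLLOW(B); if β nullable, add FOLLOW(A).
FOLLOW(B) = {$, d}


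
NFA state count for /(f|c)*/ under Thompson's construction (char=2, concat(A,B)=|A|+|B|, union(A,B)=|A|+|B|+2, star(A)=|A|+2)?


Syntax tree has 2 char leaf(s), 1 union(s), 1 star(s)
chars contribute 2×2 = 4; each union adds +2; each star adds +2
Total: 4 + 2 + 2 = 8 states


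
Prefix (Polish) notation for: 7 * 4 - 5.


left-to-right (same/higher precedence on left): tree is (- (* 7 4) 5)
Prefix: - * 7 4 5


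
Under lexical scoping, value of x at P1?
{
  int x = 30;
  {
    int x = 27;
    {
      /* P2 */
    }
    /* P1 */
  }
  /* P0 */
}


x declared in the same block as P1
x = 27
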